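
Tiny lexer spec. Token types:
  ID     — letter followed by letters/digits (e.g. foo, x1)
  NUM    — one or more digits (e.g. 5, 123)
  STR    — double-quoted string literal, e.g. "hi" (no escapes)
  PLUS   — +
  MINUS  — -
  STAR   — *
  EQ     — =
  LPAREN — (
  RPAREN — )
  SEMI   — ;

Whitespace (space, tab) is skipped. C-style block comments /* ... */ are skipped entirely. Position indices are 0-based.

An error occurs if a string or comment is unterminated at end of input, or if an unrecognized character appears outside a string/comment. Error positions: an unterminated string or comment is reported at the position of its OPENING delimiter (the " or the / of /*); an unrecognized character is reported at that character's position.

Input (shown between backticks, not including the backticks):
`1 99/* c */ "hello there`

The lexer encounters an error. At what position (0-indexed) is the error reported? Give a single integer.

pos=0: emit NUM '1' (now at pos=1)
pos=2: emit NUM '99' (now at pos=4)
pos=4: enter COMMENT mode (saw '/*')
exit COMMENT mode (now at pos=11)
pos=12: enter STRING mode
pos=12: ERROR — unterminated string

Answer: 12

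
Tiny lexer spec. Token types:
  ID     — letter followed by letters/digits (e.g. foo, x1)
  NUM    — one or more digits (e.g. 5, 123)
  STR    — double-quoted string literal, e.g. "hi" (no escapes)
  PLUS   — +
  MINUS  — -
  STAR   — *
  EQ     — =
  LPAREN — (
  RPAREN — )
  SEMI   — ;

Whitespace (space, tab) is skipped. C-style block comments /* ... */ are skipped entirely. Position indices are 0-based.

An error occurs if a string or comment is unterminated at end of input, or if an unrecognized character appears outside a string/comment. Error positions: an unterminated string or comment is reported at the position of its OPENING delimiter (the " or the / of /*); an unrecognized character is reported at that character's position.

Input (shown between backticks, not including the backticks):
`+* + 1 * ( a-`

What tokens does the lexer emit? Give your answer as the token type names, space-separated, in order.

pos=0: emit PLUS '+'
pos=1: emit STAR '*'
pos=3: emit PLUS '+'
pos=5: emit NUM '1' (now at pos=6)
pos=7: emit STAR '*'
pos=9: emit LPAREN '('
pos=11: emit ID 'a' (now at pos=12)
pos=12: emit MINUS '-'
DONE. 8 tokens: [PLUS, STAR, PLUS, NUM, STAR, LPAREN, ID, MINUS]

Answer: PLUS STAR PLUS NUM STAR LPAREN ID MINUS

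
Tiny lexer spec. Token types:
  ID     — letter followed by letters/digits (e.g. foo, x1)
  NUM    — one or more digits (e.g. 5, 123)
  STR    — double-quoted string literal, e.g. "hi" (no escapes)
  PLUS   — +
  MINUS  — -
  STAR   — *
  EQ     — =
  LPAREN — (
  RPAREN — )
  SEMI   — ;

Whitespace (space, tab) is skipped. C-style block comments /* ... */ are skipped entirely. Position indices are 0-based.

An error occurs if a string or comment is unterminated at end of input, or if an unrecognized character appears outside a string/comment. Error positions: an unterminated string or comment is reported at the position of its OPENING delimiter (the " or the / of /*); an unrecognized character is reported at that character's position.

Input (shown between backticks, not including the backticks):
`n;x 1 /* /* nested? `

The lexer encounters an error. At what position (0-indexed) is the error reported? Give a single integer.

Answer: 6

Derivation:
pos=0: emit ID 'n' (now at pos=1)
pos=1: emit SEMI ';'
pos=2: emit ID 'x' (now at pos=3)
pos=4: emit NUM '1' (now at pos=5)
pos=6: enter COMMENT mode (saw '/*')
pos=6: ERROR — unterminated comment (reached EOF)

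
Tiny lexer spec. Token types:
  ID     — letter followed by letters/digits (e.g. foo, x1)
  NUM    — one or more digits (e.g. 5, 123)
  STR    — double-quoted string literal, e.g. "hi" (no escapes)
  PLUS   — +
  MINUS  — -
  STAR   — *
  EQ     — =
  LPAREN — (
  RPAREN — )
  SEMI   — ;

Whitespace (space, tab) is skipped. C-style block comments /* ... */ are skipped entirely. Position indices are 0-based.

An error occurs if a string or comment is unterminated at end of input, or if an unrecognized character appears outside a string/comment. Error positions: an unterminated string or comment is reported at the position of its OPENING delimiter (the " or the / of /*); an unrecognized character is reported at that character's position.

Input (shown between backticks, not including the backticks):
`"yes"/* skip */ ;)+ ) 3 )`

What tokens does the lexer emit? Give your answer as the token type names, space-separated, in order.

pos=0: enter STRING mode
pos=0: emit STR "yes" (now at pos=5)
pos=5: enter COMMENT mode (saw '/*')
exit COMMENT mode (now at pos=15)
pos=16: emit SEMI ';'
pos=17: emit RPAREN ')'
pos=18: emit PLUS '+'
pos=20: emit RPAREN ')'
pos=22: emit NUM '3' (now at pos=23)
pos=24: emit RPAREN ')'
DONE. 7 tokens: [STR, SEMI, RPAREN, PLUS, RPAREN, NUM, RPAREN]

Answer: STR SEMI RPAREN PLUS RPAREN NUM RPAREN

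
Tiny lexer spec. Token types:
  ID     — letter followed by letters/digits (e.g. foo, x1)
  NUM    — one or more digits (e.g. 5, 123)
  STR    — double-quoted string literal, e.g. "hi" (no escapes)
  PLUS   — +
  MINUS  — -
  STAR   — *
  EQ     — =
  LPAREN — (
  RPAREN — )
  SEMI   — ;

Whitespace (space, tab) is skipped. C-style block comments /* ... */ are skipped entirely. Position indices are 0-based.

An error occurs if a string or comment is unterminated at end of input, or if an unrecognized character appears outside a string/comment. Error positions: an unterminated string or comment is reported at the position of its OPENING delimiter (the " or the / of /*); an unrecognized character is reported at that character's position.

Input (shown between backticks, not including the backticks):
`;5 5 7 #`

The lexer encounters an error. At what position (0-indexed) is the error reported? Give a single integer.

pos=0: emit SEMI ';'
pos=1: emit NUM '5' (now at pos=2)
pos=3: emit NUM '5' (now at pos=4)
pos=5: emit NUM '7' (now at pos=6)
pos=7: ERROR — unrecognized char '#'

Answer: 7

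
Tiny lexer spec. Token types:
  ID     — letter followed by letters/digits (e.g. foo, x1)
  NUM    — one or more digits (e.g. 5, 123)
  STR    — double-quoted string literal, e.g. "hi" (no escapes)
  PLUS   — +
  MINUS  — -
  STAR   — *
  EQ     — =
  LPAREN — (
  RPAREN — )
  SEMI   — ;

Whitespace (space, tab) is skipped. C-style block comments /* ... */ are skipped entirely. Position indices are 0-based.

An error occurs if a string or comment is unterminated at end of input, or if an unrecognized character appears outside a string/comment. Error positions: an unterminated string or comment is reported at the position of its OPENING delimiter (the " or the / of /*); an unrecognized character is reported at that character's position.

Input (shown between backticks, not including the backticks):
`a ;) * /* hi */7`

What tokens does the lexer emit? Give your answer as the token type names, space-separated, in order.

Answer: ID SEMI RPAREN STAR NUM

Derivation:
pos=0: emit ID 'a' (now at pos=1)
pos=2: emit SEMI ';'
pos=3: emit RPAREN ')'
pos=5: emit STAR '*'
pos=7: enter COMMENT mode (saw '/*')
exit COMMENT mode (now at pos=15)
pos=15: emit NUM '7' (now at pos=16)
DONE. 5 tokens: [ID, SEMI, RPAREN, STAR, NUM]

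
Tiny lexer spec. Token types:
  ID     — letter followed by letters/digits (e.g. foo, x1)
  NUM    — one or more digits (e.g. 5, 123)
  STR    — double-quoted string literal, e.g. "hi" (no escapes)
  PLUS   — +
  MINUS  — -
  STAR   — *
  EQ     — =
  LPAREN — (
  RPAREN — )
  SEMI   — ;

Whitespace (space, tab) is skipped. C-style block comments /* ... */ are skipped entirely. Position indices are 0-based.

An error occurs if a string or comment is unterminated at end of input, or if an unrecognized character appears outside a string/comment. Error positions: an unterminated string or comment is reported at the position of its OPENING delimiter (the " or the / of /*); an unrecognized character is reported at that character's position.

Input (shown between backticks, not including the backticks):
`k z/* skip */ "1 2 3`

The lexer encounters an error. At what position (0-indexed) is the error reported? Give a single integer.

Answer: 14

Derivation:
pos=0: emit ID 'k' (now at pos=1)
pos=2: emit ID 'z' (now at pos=3)
pos=3: enter COMMENT mode (saw '/*')
exit COMMENT mode (now at pos=13)
pos=14: enter STRING mode
pos=14: ERROR — unterminated string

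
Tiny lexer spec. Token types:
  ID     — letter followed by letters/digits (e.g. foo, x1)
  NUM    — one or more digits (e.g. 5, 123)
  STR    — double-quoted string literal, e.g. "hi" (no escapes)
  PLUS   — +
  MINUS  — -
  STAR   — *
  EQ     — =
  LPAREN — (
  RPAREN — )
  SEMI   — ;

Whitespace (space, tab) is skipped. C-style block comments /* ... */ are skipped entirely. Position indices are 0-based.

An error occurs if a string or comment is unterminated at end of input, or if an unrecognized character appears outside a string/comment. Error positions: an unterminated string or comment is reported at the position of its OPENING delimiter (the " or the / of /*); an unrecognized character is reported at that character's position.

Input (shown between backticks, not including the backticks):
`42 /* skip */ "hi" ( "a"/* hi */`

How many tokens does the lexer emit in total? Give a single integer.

pos=0: emit NUM '42' (now at pos=2)
pos=3: enter COMMENT mode (saw '/*')
exit COMMENT mode (now at pos=13)
pos=14: enter STRING mode
pos=14: emit STR "hi" (now at pos=18)
pos=19: emit LPAREN '('
pos=21: enter STRING mode
pos=21: emit STR "a" (now at pos=24)
pos=24: enter COMMENT mode (saw '/*')
exit COMMENT mode (now at pos=32)
DONE. 4 tokens: [NUM, STR, LPAREN, STR]

Answer: 4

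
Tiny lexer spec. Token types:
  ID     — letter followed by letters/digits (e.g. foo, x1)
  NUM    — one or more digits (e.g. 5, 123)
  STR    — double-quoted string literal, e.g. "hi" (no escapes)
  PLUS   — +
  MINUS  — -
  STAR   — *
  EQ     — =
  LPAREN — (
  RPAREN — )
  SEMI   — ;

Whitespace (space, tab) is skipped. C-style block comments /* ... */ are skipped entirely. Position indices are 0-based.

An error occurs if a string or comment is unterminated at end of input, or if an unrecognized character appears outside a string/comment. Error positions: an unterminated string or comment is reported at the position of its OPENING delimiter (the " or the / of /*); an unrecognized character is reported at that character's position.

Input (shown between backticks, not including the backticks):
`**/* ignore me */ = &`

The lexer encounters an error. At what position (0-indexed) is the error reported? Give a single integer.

Answer: 20

Derivation:
pos=0: emit STAR '*'
pos=1: emit STAR '*'
pos=2: enter COMMENT mode (saw '/*')
exit COMMENT mode (now at pos=17)
pos=18: emit EQ '='
pos=20: ERROR — unrecognized char '&'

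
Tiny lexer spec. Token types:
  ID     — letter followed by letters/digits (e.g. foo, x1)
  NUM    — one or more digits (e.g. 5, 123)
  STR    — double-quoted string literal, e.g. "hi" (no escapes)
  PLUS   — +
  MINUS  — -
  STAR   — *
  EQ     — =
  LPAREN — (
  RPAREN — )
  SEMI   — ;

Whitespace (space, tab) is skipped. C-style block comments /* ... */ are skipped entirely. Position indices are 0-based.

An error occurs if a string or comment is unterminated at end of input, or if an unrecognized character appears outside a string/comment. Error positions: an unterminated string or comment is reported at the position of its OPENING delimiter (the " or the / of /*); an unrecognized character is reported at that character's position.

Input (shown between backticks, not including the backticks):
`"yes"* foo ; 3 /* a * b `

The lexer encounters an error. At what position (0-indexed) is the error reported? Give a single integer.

Answer: 15

Derivation:
pos=0: enter STRING mode
pos=0: emit STR "yes" (now at pos=5)
pos=5: emit STAR '*'
pos=7: emit ID 'foo' (now at pos=10)
pos=11: emit SEMI ';'
pos=13: emit NUM '3' (now at pos=14)
pos=15: enter COMMENT mode (saw '/*')
pos=15: ERROR — unterminated comment (reached EOF)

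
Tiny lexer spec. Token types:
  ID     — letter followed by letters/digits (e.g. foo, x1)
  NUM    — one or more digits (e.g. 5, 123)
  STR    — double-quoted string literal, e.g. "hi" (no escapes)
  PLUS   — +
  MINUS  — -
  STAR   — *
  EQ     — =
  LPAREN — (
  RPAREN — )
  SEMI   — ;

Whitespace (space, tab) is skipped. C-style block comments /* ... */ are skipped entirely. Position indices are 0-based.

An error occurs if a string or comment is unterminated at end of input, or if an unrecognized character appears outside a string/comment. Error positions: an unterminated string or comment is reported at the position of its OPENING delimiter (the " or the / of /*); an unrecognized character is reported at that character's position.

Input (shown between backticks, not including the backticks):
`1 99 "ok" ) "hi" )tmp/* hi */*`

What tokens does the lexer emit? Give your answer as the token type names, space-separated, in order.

pos=0: emit NUM '1' (now at pos=1)
pos=2: emit NUM '99' (now at pos=4)
pos=5: enter STRING mode
pos=5: emit STR "ok" (now at pos=9)
pos=10: emit RPAREN ')'
pos=12: enter STRING mode
pos=12: emit STR "hi" (now at pos=16)
pos=17: emit RPAREN ')'
pos=18: emit ID 'tmp' (now at pos=21)
pos=21: enter COMMENT mode (saw '/*')
exit COMMENT mode (now at pos=29)
pos=29: emit STAR '*'
DONE. 8 tokens: [NUM, NUM, STR, RPAREN, STR, RPAREN, ID, STAR]

Answer: NUM NUM STR RPAREN STR RPAREN ID STAR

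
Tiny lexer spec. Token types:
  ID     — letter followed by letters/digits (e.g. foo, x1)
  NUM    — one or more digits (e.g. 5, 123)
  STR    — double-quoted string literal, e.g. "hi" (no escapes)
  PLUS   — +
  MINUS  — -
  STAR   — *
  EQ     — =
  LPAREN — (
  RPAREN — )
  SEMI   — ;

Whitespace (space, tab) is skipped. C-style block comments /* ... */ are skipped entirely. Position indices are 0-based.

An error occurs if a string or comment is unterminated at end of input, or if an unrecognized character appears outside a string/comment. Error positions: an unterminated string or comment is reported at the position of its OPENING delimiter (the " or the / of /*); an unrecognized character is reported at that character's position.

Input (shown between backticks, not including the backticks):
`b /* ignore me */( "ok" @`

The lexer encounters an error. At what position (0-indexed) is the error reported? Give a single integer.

pos=0: emit ID 'b' (now at pos=1)
pos=2: enter COMMENT mode (saw '/*')
exit COMMENT mode (now at pos=17)
pos=17: emit LPAREN '('
pos=19: enter STRING mode
pos=19: emit STR "ok" (now at pos=23)
pos=24: ERROR — unrecognized char '@'

Answer: 24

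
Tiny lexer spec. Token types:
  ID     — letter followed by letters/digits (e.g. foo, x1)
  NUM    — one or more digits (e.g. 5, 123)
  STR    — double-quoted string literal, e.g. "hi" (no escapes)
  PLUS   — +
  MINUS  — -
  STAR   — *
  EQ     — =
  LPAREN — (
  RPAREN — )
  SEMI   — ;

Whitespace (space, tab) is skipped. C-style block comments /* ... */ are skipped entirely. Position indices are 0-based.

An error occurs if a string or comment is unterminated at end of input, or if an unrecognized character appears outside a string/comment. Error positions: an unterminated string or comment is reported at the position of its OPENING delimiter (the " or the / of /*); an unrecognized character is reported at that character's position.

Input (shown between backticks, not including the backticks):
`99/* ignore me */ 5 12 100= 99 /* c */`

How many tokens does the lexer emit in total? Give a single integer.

Answer: 6

Derivation:
pos=0: emit NUM '99' (now at pos=2)
pos=2: enter COMMENT mode (saw '/*')
exit COMMENT mode (now at pos=17)
pos=18: emit NUM '5' (now at pos=19)
pos=20: emit NUM '12' (now at pos=22)
pos=23: emit NUM '100' (now at pos=26)
pos=26: emit EQ '='
pos=28: emit NUM '99' (now at pos=30)
pos=31: enter COMMENT mode (saw '/*')
exit COMMENT mode (now at pos=38)
DONE. 6 tokens: [NUM, NUM, NUM, NUM, EQ, NUM]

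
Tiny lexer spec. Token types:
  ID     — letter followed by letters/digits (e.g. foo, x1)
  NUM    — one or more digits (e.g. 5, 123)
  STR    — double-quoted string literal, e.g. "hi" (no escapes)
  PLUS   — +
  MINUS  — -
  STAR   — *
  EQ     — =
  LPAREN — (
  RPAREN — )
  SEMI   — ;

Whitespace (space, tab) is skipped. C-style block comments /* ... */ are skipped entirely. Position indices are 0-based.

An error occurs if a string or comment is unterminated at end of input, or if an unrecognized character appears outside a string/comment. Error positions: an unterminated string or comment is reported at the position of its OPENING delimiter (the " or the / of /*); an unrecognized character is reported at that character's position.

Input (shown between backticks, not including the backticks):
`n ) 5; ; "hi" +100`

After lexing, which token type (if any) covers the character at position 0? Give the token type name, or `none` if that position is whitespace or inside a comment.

pos=0: emit ID 'n' (now at pos=1)
pos=2: emit RPAREN ')'
pos=4: emit NUM '5' (now at pos=5)
pos=5: emit SEMI ';'
pos=7: emit SEMI ';'
pos=9: enter STRING mode
pos=9: emit STR "hi" (now at pos=13)
pos=14: emit PLUS '+'
pos=15: emit NUM '100' (now at pos=18)
DONE. 8 tokens: [ID, RPAREN, NUM, SEMI, SEMI, STR, PLUS, NUM]
Position 0: char is 'n' -> ID

Answer: ID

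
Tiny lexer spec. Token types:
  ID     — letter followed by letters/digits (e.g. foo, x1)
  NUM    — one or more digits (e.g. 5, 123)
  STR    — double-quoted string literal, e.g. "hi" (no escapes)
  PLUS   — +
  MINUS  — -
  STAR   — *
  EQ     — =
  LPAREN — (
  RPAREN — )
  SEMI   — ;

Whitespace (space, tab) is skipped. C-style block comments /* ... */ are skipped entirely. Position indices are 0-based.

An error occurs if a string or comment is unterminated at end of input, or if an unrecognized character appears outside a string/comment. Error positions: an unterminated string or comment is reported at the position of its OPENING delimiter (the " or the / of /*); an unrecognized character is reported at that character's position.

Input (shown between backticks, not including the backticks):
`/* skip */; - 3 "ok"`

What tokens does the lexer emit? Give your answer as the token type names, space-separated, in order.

pos=0: enter COMMENT mode (saw '/*')
exit COMMENT mode (now at pos=10)
pos=10: emit SEMI ';'
pos=12: emit MINUS '-'
pos=14: emit NUM '3' (now at pos=15)
pos=16: enter STRING mode
pos=16: emit STR "ok" (now at pos=20)
DONE. 4 tokens: [SEMI, MINUS, NUM, STR]

Answer: SEMI MINUS NUM STR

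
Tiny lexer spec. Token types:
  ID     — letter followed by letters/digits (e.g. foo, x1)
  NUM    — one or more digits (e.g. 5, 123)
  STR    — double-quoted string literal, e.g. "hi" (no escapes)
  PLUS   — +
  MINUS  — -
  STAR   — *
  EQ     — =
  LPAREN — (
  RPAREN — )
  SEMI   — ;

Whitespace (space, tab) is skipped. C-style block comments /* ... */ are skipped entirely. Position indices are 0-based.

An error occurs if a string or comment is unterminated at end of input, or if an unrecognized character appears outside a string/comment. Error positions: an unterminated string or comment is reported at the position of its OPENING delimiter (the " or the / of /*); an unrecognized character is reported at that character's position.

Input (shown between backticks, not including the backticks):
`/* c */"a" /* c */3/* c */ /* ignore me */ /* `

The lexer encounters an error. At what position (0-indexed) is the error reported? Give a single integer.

pos=0: enter COMMENT mode (saw '/*')
exit COMMENT mode (now at pos=7)
pos=7: enter STRING mode
pos=7: emit STR "a" (now at pos=10)
pos=11: enter COMMENT mode (saw '/*')
exit COMMENT mode (now at pos=18)
pos=18: emit NUM '3' (now at pos=19)
pos=19: enter COMMENT mode (saw '/*')
exit COMMENT mode (now at pos=26)
pos=27: enter COMMENT mode (saw '/*')
exit COMMENT mode (now at pos=42)
pos=43: enter COMMENT mode (saw '/*')
pos=43: ERROR — unterminated comment (reached EOF)

Answer: 43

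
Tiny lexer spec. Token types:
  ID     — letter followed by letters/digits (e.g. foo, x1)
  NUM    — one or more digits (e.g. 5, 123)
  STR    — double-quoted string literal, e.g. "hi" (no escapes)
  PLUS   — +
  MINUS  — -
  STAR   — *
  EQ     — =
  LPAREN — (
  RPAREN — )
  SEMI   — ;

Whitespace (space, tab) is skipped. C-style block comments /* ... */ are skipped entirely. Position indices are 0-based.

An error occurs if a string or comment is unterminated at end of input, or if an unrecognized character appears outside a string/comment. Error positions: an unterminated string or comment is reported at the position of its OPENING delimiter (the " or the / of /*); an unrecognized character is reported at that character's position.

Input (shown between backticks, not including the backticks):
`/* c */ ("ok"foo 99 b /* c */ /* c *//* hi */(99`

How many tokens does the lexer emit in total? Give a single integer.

pos=0: enter COMMENT mode (saw '/*')
exit COMMENT mode (now at pos=7)
pos=8: emit LPAREN '('
pos=9: enter STRING mode
pos=9: emit STR "ok" (now at pos=13)
pos=13: emit ID 'foo' (now at pos=16)
pos=17: emit NUM '99' (now at pos=19)
pos=20: emit ID 'b' (now at pos=21)
pos=22: enter COMMENT mode (saw '/*')
exit COMMENT mode (now at pos=29)
pos=30: enter COMMENT mode (saw '/*')
exit COMMENT mode (now at pos=37)
pos=37: enter COMMENT mode (saw '/*')
exit COMMENT mode (now at pos=45)
pos=45: emit LPAREN '('
pos=46: emit NUM '99' (now at pos=48)
DONE. 7 tokens: [LPAREN, STR, ID, NUM, ID, LPAREN, NUM]

Answer: 7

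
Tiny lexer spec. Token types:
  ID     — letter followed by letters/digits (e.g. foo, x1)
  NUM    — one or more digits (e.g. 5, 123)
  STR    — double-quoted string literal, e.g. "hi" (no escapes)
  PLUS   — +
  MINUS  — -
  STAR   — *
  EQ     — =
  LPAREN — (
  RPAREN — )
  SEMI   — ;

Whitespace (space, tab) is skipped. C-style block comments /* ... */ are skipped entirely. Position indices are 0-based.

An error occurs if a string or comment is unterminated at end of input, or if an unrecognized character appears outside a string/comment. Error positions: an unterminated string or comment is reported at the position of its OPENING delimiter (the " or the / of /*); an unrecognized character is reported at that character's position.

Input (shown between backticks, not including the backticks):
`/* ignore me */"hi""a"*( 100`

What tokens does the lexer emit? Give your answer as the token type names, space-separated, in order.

pos=0: enter COMMENT mode (saw '/*')
exit COMMENT mode (now at pos=15)
pos=15: enter STRING mode
pos=15: emit STR "hi" (now at pos=19)
pos=19: enter STRING mode
pos=19: emit STR "a" (now at pos=22)
pos=22: emit STAR '*'
pos=23: emit LPAREN '('
pos=25: emit NUM '100' (now at pos=28)
DONE. 5 tokens: [STR, STR, STAR, LPAREN, NUM]

Answer: STR STR STAR LPAREN NUM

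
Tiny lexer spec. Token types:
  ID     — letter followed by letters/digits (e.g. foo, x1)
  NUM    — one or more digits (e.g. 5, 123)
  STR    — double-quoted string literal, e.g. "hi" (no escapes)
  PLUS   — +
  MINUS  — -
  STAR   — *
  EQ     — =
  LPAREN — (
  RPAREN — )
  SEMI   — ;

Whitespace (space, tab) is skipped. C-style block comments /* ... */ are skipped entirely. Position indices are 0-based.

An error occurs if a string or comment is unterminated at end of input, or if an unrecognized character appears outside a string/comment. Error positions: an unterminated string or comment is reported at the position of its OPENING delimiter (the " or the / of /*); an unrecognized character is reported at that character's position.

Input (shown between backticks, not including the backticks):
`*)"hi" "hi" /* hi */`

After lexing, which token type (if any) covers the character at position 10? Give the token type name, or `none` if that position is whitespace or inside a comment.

Answer: STR

Derivation:
pos=0: emit STAR '*'
pos=1: emit RPAREN ')'
pos=2: enter STRING mode
pos=2: emit STR "hi" (now at pos=6)
pos=7: enter STRING mode
pos=7: emit STR "hi" (now at pos=11)
pos=12: enter COMMENT mode (saw '/*')
exit COMMENT mode (now at pos=20)
DONE. 4 tokens: [STAR, RPAREN, STR, STR]
Position 10: char is '"' -> STR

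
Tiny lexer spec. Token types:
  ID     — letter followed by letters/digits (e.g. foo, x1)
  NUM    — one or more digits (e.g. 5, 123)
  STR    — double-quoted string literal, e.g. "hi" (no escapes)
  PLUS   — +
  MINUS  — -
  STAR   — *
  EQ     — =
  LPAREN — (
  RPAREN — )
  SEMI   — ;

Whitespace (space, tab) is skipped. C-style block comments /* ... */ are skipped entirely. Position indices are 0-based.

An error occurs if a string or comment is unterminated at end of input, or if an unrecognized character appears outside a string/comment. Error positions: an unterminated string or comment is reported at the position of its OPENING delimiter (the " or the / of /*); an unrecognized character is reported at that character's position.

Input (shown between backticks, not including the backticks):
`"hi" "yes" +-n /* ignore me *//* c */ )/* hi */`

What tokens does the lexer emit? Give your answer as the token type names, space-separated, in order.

Answer: STR STR PLUS MINUS ID RPAREN

Derivation:
pos=0: enter STRING mode
pos=0: emit STR "hi" (now at pos=4)
pos=5: enter STRING mode
pos=5: emit STR "yes" (now at pos=10)
pos=11: emit PLUS '+'
pos=12: emit MINUS '-'
pos=13: emit ID 'n' (now at pos=14)
pos=15: enter COMMENT mode (saw '/*')
exit COMMENT mode (now at pos=30)
pos=30: enter COMMENT mode (saw '/*')
exit COMMENT mode (now at pos=37)
pos=38: emit RPAREN ')'
pos=39: enter COMMENT mode (saw '/*')
exit COMMENT mode (now at pos=47)
DONE. 6 tokens: [STR, STR, PLUS, MINUS, ID, RPAREN]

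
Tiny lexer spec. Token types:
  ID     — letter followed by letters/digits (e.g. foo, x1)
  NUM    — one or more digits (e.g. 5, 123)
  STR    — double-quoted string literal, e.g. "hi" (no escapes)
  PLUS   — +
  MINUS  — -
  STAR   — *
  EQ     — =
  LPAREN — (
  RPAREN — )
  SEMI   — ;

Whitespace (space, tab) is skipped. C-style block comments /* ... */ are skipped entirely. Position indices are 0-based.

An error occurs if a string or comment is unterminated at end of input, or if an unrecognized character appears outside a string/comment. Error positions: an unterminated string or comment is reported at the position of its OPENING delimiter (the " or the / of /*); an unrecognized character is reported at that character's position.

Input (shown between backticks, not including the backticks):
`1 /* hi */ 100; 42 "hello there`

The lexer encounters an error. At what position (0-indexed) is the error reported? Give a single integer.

pos=0: emit NUM '1' (now at pos=1)
pos=2: enter COMMENT mode (saw '/*')
exit COMMENT mode (now at pos=10)
pos=11: emit NUM '100' (now at pos=14)
pos=14: emit SEMI ';'
pos=16: emit NUM '42' (now at pos=18)
pos=19: enter STRING mode
pos=19: ERROR — unterminated string

Answer: 19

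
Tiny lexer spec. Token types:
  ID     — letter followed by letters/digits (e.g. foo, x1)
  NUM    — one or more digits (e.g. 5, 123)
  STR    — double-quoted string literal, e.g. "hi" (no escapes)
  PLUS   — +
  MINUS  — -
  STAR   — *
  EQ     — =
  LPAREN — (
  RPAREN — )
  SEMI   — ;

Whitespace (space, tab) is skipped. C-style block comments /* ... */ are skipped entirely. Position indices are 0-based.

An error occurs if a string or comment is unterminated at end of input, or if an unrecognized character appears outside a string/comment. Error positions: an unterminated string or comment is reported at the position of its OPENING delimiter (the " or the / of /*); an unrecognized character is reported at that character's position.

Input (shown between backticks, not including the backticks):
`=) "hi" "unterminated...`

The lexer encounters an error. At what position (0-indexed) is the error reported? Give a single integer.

Answer: 8

Derivation:
pos=0: emit EQ '='
pos=1: emit RPAREN ')'
pos=3: enter STRING mode
pos=3: emit STR "hi" (now at pos=7)
pos=8: enter STRING mode
pos=8: ERROR — unterminated string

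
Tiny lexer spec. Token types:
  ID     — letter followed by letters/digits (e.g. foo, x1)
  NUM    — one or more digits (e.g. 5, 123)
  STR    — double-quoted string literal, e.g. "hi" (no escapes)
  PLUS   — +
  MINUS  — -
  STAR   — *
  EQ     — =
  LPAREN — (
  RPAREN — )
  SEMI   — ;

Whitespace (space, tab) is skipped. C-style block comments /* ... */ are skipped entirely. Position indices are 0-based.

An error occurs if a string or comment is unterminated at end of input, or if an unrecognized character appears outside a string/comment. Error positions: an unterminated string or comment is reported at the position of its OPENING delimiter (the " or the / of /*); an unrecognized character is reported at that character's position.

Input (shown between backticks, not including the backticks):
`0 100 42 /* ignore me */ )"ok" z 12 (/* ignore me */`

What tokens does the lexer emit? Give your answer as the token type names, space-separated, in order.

pos=0: emit NUM '0' (now at pos=1)
pos=2: emit NUM '100' (now at pos=5)
pos=6: emit NUM '42' (now at pos=8)
pos=9: enter COMMENT mode (saw '/*')
exit COMMENT mode (now at pos=24)
pos=25: emit RPAREN ')'
pos=26: enter STRING mode
pos=26: emit STR "ok" (now at pos=30)
pos=31: emit ID 'z' (now at pos=32)
pos=33: emit NUM '12' (now at pos=35)
pos=36: emit LPAREN '('
pos=37: enter COMMENT mode (saw '/*')
exit COMMENT mode (now at pos=52)
DONE. 8 tokens: [NUM, NUM, NUM, RPAREN, STR, ID, NUM, LPAREN]

Answer: NUM NUM NUM RPAREN STR ID NUM LPAREN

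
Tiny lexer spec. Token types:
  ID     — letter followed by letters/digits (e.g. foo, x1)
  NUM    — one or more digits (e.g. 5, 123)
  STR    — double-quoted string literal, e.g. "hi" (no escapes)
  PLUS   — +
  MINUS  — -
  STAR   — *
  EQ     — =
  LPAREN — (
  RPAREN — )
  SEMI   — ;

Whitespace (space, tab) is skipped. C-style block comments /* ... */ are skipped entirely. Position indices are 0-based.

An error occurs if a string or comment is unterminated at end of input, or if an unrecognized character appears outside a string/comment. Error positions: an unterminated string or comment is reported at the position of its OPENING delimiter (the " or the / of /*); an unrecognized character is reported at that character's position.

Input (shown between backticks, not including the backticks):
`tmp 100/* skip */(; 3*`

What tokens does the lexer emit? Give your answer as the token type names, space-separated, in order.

pos=0: emit ID 'tmp' (now at pos=3)
pos=4: emit NUM '100' (now at pos=7)
pos=7: enter COMMENT mode (saw '/*')
exit COMMENT mode (now at pos=17)
pos=17: emit LPAREN '('
pos=18: emit SEMI ';'
pos=20: emit NUM '3' (now at pos=21)
pos=21: emit STAR '*'
DONE. 6 tokens: [ID, NUM, LPAREN, SEMI, NUM, STAR]

Answer: ID NUM LPAREN SEMI NUM STAR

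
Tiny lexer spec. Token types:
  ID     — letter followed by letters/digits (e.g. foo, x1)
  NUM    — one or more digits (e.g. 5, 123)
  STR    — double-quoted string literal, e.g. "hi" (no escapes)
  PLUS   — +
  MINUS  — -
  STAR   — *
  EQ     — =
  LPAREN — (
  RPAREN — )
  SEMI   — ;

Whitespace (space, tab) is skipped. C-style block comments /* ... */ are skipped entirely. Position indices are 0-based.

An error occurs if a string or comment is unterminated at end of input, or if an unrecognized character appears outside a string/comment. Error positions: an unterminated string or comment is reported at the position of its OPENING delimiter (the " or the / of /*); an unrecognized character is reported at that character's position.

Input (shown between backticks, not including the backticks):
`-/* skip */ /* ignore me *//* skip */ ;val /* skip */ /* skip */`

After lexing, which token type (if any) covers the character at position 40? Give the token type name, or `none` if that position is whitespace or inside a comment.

pos=0: emit MINUS '-'
pos=1: enter COMMENT mode (saw '/*')
exit COMMENT mode (now at pos=11)
pos=12: enter COMMENT mode (saw '/*')
exit COMMENT mode (now at pos=27)
pos=27: enter COMMENT mode (saw '/*')
exit COMMENT mode (now at pos=37)
pos=38: emit SEMI ';'
pos=39: emit ID 'val' (now at pos=42)
pos=43: enter COMMENT mode (saw '/*')
exit COMMENT mode (now at pos=53)
pos=54: enter COMMENT mode (saw '/*')
exit COMMENT mode (now at pos=64)
DONE. 3 tokens: [MINUS, SEMI, ID]
Position 40: char is 'a' -> ID

Answer: ID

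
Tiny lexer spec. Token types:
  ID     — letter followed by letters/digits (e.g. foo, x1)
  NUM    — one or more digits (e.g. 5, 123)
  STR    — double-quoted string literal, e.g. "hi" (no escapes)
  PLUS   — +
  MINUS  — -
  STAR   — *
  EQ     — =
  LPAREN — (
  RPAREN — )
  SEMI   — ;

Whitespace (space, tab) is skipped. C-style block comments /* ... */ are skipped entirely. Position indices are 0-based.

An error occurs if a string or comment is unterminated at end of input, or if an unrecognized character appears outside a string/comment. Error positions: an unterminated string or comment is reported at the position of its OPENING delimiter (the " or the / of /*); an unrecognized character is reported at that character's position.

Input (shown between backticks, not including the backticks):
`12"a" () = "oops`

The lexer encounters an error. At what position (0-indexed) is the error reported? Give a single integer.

Answer: 11

Derivation:
pos=0: emit NUM '12' (now at pos=2)
pos=2: enter STRING mode
pos=2: emit STR "a" (now at pos=5)
pos=6: emit LPAREN '('
pos=7: emit RPAREN ')'
pos=9: emit EQ '='
pos=11: enter STRING mode
pos=11: ERROR — unterminated string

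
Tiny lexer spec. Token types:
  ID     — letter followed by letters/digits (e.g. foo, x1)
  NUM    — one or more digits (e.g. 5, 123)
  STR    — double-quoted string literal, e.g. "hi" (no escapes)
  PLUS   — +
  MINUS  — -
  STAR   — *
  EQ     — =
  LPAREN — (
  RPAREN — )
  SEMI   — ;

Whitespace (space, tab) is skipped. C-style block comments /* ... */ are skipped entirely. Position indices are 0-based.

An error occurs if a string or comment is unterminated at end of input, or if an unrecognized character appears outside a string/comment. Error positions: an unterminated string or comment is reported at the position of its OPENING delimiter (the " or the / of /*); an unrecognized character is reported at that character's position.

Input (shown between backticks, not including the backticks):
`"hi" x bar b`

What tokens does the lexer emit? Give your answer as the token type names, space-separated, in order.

pos=0: enter STRING mode
pos=0: emit STR "hi" (now at pos=4)
pos=5: emit ID 'x' (now at pos=6)
pos=7: emit ID 'bar' (now at pos=10)
pos=11: emit ID 'b' (now at pos=12)
DONE. 4 tokens: [STR, ID, ID, ID]

Answer: STR ID ID ID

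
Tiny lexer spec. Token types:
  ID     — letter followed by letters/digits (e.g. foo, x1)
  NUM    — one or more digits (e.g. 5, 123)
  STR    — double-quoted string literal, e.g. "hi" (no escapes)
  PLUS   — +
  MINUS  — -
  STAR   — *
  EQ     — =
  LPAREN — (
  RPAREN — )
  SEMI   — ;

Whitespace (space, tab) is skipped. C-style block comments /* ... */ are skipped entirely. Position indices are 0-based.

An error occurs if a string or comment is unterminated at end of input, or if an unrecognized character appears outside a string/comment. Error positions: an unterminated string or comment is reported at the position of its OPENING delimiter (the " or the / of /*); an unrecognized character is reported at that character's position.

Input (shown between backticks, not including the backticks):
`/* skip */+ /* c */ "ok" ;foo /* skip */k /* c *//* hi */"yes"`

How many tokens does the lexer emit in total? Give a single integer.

pos=0: enter COMMENT mode (saw '/*')
exit COMMENT mode (now at pos=10)
pos=10: emit PLUS '+'
pos=12: enter COMMENT mode (saw '/*')
exit COMMENT mode (now at pos=19)
pos=20: enter STRING mode
pos=20: emit STR "ok" (now at pos=24)
pos=25: emit SEMI ';'
pos=26: emit ID 'foo' (now at pos=29)
pos=30: enter COMMENT mode (saw '/*')
exit COMMENT mode (now at pos=40)
pos=40: emit ID 'k' (now at pos=41)
pos=42: enter COMMENT mode (saw '/*')
exit COMMENT mode (now at pos=49)
pos=49: enter COMMENT mode (saw '/*')
exit COMMENT mode (now at pos=57)
pos=57: enter STRING mode
pos=57: emit STR "yes" (now at pos=62)
DONE. 6 tokens: [PLUS, STR, SEMI, ID, ID, STR]

Answer: 6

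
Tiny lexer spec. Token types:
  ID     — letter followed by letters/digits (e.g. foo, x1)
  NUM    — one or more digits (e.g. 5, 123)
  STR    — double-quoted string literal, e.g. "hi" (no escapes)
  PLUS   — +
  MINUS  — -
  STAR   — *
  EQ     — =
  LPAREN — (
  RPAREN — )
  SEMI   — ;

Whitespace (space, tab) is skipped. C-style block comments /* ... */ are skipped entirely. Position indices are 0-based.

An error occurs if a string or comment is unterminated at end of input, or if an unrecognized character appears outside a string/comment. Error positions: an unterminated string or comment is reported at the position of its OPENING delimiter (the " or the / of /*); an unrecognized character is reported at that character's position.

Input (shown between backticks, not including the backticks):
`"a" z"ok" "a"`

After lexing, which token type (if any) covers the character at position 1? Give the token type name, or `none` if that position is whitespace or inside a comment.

Answer: STR

Derivation:
pos=0: enter STRING mode
pos=0: emit STR "a" (now at pos=3)
pos=4: emit ID 'z' (now at pos=5)
pos=5: enter STRING mode
pos=5: emit STR "ok" (now at pos=9)
pos=10: enter STRING mode
pos=10: emit STR "a" (now at pos=13)
DONE. 4 tokens: [STR, ID, STR, STR]
Position 1: char is 'a' -> STR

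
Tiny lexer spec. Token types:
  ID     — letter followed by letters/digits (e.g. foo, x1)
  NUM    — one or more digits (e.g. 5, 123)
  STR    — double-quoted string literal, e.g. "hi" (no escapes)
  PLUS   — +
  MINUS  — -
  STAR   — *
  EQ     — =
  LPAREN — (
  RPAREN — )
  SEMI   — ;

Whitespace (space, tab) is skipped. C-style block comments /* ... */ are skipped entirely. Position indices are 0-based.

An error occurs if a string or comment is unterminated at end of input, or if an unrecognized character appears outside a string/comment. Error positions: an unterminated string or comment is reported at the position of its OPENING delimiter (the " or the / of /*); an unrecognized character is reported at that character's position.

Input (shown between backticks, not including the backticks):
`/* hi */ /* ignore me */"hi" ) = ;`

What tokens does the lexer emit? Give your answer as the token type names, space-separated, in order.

pos=0: enter COMMENT mode (saw '/*')
exit COMMENT mode (now at pos=8)
pos=9: enter COMMENT mode (saw '/*')
exit COMMENT mode (now at pos=24)
pos=24: enter STRING mode
pos=24: emit STR "hi" (now at pos=28)
pos=29: emit RPAREN ')'
pos=31: emit EQ '='
pos=33: emit SEMI ';'
DONE. 4 tokens: [STR, RPAREN, EQ, SEMI]

Answer: STR RPAREN EQ SEMI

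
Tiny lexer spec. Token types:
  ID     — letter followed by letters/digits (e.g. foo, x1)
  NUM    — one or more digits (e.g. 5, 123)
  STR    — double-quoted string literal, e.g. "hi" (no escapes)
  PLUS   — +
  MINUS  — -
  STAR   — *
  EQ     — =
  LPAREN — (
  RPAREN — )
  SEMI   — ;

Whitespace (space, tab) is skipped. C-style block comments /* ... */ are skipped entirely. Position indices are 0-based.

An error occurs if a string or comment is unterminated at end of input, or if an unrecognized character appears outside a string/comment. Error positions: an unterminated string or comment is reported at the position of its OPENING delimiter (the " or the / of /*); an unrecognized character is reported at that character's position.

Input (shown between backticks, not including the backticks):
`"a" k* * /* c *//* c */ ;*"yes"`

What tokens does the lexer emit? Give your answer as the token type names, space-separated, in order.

Answer: STR ID STAR STAR SEMI STAR STR

Derivation:
pos=0: enter STRING mode
pos=0: emit STR "a" (now at pos=3)
pos=4: emit ID 'k' (now at pos=5)
pos=5: emit STAR '*'
pos=7: emit STAR '*'
pos=9: enter COMMENT mode (saw '/*')
exit COMMENT mode (now at pos=16)
pos=16: enter COMMENT mode (saw '/*')
exit COMMENT mode (now at pos=23)
pos=24: emit SEMI ';'
pos=25: emit STAR '*'
pos=26: enter STRING mode
pos=26: emit STR "yes" (now at pos=31)
DONE. 7 tokens: [STR, ID, STAR, STAR, SEMI, STAR, STR]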